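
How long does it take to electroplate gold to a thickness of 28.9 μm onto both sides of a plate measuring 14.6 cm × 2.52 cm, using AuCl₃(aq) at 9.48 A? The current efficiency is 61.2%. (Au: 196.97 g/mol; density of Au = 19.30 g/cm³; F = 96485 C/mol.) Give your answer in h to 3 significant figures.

0.289 h

Plated area = 2 × 14.6 × 2.52 = 73.58 cm²
Volume = 73.58 × 28.9×10⁻⁴ cm = 0.2126 cm³
m(Au) = 0.2126 × 19.30 = 4.103 g
n(Au) = 4.103 / 196.97 = 0.02083 mol; n(e⁻) = 3 × 0.02083 = 0.06249 mol
Q = 0.06249 × 96485 / 0.612 = 9852 C
t = 9852 / 9.48 = 1039 s = 0.289 h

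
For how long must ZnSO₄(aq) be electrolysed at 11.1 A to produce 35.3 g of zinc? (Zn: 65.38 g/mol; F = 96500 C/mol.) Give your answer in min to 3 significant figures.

156 min

n(Zn) = 35.3 / 65.38 = 0.5399 mol
Zn²⁺ + 2e⁻ → Zn, so n(e⁻) = 2 × 0.5399 = 1.080 mol
Q = 1.080 × 96500 = 1.042×10^5 C
t = Q / I = 1.042×10^5 / 11.1 = 9387 s = 156 min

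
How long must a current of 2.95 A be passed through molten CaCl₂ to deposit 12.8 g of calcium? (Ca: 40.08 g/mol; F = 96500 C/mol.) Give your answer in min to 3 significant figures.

n(Ca) = 12.8 / 40.08 = 0.3194 mol
Ca²⁺ + 2e⁻ → Ca, so n(e⁻) = 2 × 0.3194 = 0.6388 mol
Q = 0.6388 × 96500 = 61640 C
t = Q / I = 61640 / 2.95 = 20890 s = 348 min

348 min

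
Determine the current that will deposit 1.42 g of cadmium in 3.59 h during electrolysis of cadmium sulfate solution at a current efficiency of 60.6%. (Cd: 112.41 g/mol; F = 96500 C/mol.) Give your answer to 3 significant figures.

0.311 A

n(Cd) = 1.42 / 112.41 = 0.01263 mol
Cd²⁺ + 2e⁻ → Cd, so n(e⁻) = 2 × 0.01263 = 0.02526 mol
Q = 0.02526 × 96500 / 0.606 = 4022 C
I = Q / t = 4022 / 12924 s = 0.311 A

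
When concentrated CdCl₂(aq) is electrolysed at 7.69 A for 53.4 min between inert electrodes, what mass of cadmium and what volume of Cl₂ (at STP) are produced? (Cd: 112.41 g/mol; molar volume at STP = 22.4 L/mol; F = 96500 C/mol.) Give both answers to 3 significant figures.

Q = 7.69 × 3204 = 24640 C; n(e⁻) = 24640 / 96500 = 0.2553 mol
Cathode: Cd²⁺ + 2e⁻ → Cd → n(Cd) = 0.2553/2 = 0.1277 mol → 14.4 g
Anode: 2Cl⁻ → Cl₂ + 2e⁻ → n(Cl₂) = 0.2553/2 = 0.1277 mol → 2.86 L

14.4 g Cd; 2.86 L Cl₂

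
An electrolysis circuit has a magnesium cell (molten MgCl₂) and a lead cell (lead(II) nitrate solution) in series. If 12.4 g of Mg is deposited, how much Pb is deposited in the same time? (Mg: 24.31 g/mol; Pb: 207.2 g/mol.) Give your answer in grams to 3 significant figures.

n(Mg) = 12.4 / 24.31 = 0.5101 mol
Mg²⁺ + 2e⁻ → Mg, so n(e⁻) = 2 × 0.5101 = 1.020 mol
The cells are in series, so the same charge (and hence the same n(e⁻) = 1.020 mol) passes through both.
Pb²⁺ + 2e⁻ → Pb, so n(Pb) = 1.020 / 2 = 0.5100 mol
m(Pb) = 0.5100 × 207.2 = 106 g

106 g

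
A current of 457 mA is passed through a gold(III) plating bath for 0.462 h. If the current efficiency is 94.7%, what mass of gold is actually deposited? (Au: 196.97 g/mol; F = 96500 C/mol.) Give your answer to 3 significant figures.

Q = 0.457 × 1663.2 = 760.1 C
n(e⁻) = 760.1 / 96500 = 0.007877 mol
Au³⁺ + 3e⁻ → Au, so theoretical m(Au) = 0.002626 × 196.97 = 0.5172 g
Actual mass = 94.7% × 0.5172 = 0.490 g

0.490 g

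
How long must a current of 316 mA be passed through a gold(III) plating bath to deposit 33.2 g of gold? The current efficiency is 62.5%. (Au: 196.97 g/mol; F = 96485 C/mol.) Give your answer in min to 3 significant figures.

n(Au) = 33.2 / 196.97 = 0.1686 mol
Au³⁺ + 3e⁻ → Au, so n(e⁻) = 3 × 0.1686 = 0.5058 mol
Q = 0.5058 × 96485 / 0.625 = 78080 C
t = Q / I = 78080 / 0.316 = 2.471×10^5 s = 4120 min

4120 min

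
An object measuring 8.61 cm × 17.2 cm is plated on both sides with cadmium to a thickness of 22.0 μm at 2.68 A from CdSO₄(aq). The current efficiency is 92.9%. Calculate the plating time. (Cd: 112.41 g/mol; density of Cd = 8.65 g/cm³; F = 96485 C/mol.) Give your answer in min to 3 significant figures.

Plated area = 2 × 8.61 × 17.2 = 296.2 cm²
Volume = 296.2 × 22.0×10⁻⁴ cm = 0.6516 cm³
m(Cd) = 0.6516 × 8.65 = 5.636 g
n(Cd) = 5.636 / 112.41 = 0.05014 mol; n(e⁻) = 2 × 0.05014 = 0.1003 mol
Q = 0.1003 × 96485 / 0.929 = 10420 C
t = 10420 / 2.68 = 3888 s = 64.8 min

64.8 min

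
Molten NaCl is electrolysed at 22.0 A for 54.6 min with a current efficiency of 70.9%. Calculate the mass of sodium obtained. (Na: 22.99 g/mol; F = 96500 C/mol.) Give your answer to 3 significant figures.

12.2 g

Q = 22.0 × 3276 = 72070 C
n(e⁻) = 72070 / 96500 = 0.7468 mol
Na⁺ + e⁻ → Na, so theoretical m(Na) = 0.7468 × 22.99 = 17.17 g
Actual mass = 70.9% × 17.17 = 12.2 g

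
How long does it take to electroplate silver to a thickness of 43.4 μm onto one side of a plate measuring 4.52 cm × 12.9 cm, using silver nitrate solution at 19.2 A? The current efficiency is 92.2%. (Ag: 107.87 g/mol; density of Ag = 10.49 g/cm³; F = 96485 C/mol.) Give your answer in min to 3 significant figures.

Plated area = 4.52 × 12.9 = 58.31 cm²
Volume = 58.31 × 43.4×10⁻⁴ cm = 0.2531 cm³
m(Ag) = 0.2531 × 10.49 = 2.655 g
n(Ag) = 2.655 / 107.87 = 0.02461 mol; n(e⁻) = 0.02461 mol
Q = 0.02461 × 96485 / 0.922 = 2575 C
t = 2575 / 19.2 = 134.1 s = 2.24 min

2.24 min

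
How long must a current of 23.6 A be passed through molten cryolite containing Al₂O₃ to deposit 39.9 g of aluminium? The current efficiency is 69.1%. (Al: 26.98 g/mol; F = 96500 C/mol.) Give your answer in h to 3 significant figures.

7.29 h

n(Al) = 39.9 / 26.98 = 1.479 mol
Al³⁺ + 3e⁻ → Al, so n(e⁻) = 3 × 1.479 = 4.437 mol
Q = 4.437 × 96500 / 0.691 = 6.196×10^5 C
t = Q / I = 6.196×10^5 / 23.6 = 26250 s = 7.29 h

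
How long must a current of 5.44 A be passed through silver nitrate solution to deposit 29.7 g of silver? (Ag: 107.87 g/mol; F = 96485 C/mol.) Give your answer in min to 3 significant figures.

81.4 min

n(Ag) = 29.7 / 107.87 = 0.2753 mol
Ag⁺ + e⁻ → Ag, so n(e⁻) = 0.2753 mol
Q = 0.2753 × 96485 = 26560 C
t = Q / I = 26560 / 5.44 = 4882 s = 81.4 min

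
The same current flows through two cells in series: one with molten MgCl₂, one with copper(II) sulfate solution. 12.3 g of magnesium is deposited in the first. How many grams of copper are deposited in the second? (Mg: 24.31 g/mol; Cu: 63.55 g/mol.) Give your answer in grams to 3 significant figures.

n(Mg) = 12.3 / 24.31 = 0.5060 mol
Mg²⁺ + 2e⁻ → Mg, so n(e⁻) = 2 × 0.5060 = 1.012 mol
In series, the same 1.012 mol of electrons flows through the second cell.
Cu²⁺ + 2e⁻ → Cu, so n(Cu) = 1.012 / 2 = 0.5060 mol
m(Cu) = 0.5060 × 63.55 = 32.2 g

32.2 g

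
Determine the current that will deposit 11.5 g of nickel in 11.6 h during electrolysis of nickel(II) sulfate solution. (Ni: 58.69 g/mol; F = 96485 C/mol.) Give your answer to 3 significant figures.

0.905 A

n(Ni) = 11.5 / 58.69 = 0.1959 mol
Ni²⁺ + 2e⁻ → Ni, so n(e⁻) = 2 × 0.1959 = 0.3918 mol
Q = 0.3918 × 96485 = 37800 C
I = Q / t = 37800 / 41760 s = 0.905 A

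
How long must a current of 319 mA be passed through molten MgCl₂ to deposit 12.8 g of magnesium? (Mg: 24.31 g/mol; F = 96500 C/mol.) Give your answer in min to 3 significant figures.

n(Mg) = 12.8 / 24.31 = 0.5265 mol
Mg²⁺ + 2e⁻ → Mg, so n(e⁻) = 2 × 0.5265 = 1.053 mol
Q = 1.053 × 96500 = 1.016×10^5 C
t = Q / I = 1.016×10^5 / 0.319 = 3.185×10^5 s = 5310 min

5310 min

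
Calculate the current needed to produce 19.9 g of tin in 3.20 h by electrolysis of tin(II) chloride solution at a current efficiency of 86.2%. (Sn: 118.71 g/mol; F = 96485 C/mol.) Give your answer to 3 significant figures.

3.26 A

n(Sn) = 19.9 / 118.71 = 0.1676 mol
Sn²⁺ + 2e⁻ → Sn, so n(e⁻) = 2 × 0.1676 = 0.3352 mol
Q = 0.3352 × 96485 / 0.862 = 37520 C
I = Q / t = 37520 / 11520 s = 3.26 A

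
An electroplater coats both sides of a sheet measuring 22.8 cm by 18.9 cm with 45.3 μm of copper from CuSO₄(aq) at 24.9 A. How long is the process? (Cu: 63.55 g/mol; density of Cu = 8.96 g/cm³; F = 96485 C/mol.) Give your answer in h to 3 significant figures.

1.18 h

Plated area = 2 × 22.8 × 18.9 = 861.8 cm²
Volume = 861.8 × 45.3×10⁻⁴ cm = 3.904 cm³
m(Cu) = 3.904 × 8.96 = 34.98 g
n(Cu) = 34.98 / 63.55 = 0.5504 mol; n(e⁻) = 2 × 0.5504 = 1.101 mol
Q = 1.101 × 96485 = 1.062×10^5 C
t = 1.062×10^5 / 24.9 = 4265 s = 1.18 h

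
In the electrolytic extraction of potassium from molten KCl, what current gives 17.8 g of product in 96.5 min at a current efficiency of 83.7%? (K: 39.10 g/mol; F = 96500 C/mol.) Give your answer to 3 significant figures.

n(K) = 17.8 / 39.10 = 0.4552 mol
K⁺ + e⁻ → K, so n(e⁻) = 0.4552 mol
Q = 0.4552 × 96500 / 0.837 = 52480 C
I = Q / t = 52480 / 5790 s = 9.06 A

9.06 A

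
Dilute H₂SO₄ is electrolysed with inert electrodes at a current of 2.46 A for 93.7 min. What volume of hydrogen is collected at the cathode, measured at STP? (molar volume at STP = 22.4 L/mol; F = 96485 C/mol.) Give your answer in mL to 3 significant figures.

Charge passed = 2.46 × 5622 = 13830 C
n(e⁻) = Q/F = 13830/96485 = 0.1433 mol
2H⁺ + 2e⁻ → H₂, so n(H₂) = 0.1433 / 2 = 0.07165 mol
V = 0.07165 × 22.4 = 1.605 L
= 1610 mL

1610 mL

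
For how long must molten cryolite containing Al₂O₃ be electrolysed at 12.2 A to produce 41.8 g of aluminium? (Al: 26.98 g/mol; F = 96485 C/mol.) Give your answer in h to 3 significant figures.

n(Al) = 41.8 / 26.98 = 1.549 mol
Al³⁺ + 3e⁻ → Al, so n(e⁻) = 3 × 1.549 = 4.647 mol
Q = 4.647 × 96485 = 4.484×10^5 C
t = Q / I = 4.484×10^5 / 12.2 = 36750 s = 10.2 h

10.2 h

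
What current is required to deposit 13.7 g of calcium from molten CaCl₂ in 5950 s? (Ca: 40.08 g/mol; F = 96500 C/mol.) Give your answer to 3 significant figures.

n(Ca) = 13.7 / 40.08 = 0.3418 mol
Ca²⁺ + 2e⁻ → Ca, so n(e⁻) = 2 × 0.3418 = 0.6836 mol
Q = 0.6836 × 96500 = 65970 C
I = Q / t = 65970 / 5950 s = 11.1 A

11.1 A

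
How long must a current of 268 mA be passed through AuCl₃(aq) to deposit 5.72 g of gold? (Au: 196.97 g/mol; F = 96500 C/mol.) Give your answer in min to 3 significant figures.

523 min

n(Au) = 5.72 / 196.97 = 0.02904 mol
Au³⁺ + 3e⁻ → Au, so n(e⁻) = 3 × 0.02904 = 0.08712 mol
Q = 0.08712 × 96500 = 8407 C
t = Q / I = 8407 / 0.268 = 31370 s = 523 min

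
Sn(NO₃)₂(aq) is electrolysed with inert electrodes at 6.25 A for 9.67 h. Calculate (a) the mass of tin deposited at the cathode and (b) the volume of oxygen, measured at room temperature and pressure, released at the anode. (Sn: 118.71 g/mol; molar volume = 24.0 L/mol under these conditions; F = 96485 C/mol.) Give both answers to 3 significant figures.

134 g Sn; 13.5 L O₂

Q = 6.25 × 34812 = 2.176×10^5 C; n(e⁻) = 2.176×10^5 / 96485 = 2.255 mol
Cathode: Sn²⁺ + 2e⁻ → Sn → n(Sn) = 2.255/2 = 1.128 mol → 134 g
Anode: 2H₂O → O₂ + 4H⁺ + 4e⁻ → n(O₂) = 2.255/4 = 0.5638 mol → 13.5 L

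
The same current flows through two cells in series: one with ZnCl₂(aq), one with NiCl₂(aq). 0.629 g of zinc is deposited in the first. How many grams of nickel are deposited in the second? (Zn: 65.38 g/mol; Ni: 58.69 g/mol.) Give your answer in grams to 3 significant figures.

n(Zn) = 0.629 / 65.38 = 0.009621 mol
Zn²⁺ + 2e⁻ → Zn, so n(e⁻) = 2 × 0.009621 = 0.01924 mol
In series, the same 0.01924 mol of electrons flows through the second cell.
Ni²⁺ + 2e⁻ → Ni, so n(Ni) = 0.01924 / 2 = 0.009620 mol
m(Ni) = 0.009620 × 58.69 = 0.565 g

0.565 g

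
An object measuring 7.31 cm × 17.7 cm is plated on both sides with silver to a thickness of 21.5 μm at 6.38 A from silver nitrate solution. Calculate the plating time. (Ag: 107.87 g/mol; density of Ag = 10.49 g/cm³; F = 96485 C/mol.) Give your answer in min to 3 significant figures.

Plated area = 2 × 7.31 × 17.7 = 258.8 cm²
Volume = 258.8 × 21.5×10⁻⁴ cm = 0.5564 cm³
m(Ag) = 0.5564 × 10.49 = 5.837 g
n(Ag) = 5.837 / 107.87 = 0.05411 mol; n(e⁻) = 0.05411 mol
Q = 0.05411 × 96485 = 5221 C
t = 5221 / 6.38 = 818.3 s = 13.6 min

13.6 min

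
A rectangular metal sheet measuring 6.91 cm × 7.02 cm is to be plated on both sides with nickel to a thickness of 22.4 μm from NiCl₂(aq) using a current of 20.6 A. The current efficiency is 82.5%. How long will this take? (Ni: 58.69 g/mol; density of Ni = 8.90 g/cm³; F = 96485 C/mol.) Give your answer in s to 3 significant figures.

374 s

Plated area = 2 × 6.91 × 7.02 = 97.02 cm²
Volume = 97.02 × 22.4×10⁻⁴ cm = 0.2173 cm³
m(Ni) = 0.2173 × 8.90 = 1.934 g
n(Ni) = 1.934 / 58.69 = 0.03295 mol; n(e⁻) = 2 × 0.03295 = 0.06590 mol
Q = 0.06590 × 96485 / 0.825 = 7707 C
t = 7707 / 20.6 = 374.1 s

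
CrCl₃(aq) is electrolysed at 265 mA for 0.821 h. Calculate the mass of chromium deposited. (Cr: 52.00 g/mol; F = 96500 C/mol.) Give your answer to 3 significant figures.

0.141 g

Q = 0.265 A × 2955.6 s = 783.2 C
n(e⁻) = Q/F = 783.2/96500 = 0.008116 mol
Cr³⁺ + 3e⁻ → Cr, so n(Cr) = 0.008116 / 3 = 0.002705 mol
m = 0.002705 × 52.00 = 0.141 g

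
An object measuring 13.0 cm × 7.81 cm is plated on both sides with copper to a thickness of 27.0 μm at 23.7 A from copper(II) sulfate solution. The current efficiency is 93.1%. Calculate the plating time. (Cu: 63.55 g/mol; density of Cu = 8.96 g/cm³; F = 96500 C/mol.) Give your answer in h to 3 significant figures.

0.188 h

Plated area = 2 × 13.0 × 7.81 = 203.1 cm²
Volume = 203.1 × 27.0×10⁻⁴ cm = 0.5484 cm³
m(Cu) = 0.5484 × 8.96 = 4.914 g
n(Cu) = 4.914 / 63.55 = 0.07732 mol; n(e⁻) = 2 × 0.07732 = 0.1546 mol
Q = 0.1546 × 96500 / 0.931 = 16020 C
t = 16020 / 23.7 = 675.9 s = 0.188 h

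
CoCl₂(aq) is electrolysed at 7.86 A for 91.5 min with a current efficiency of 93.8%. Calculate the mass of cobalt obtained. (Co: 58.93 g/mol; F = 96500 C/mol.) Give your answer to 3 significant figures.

Q = 7.86 × 5490 = 43150 C
n(e⁻) = 43150 / 96500 = 0.4472 mol
Co²⁺ + 2e⁻ → Co, so theoretical m(Co) = 0.2236 × 58.93 = 13.18 g
Actual mass = 93.8% × 13.18 = 12.4 g

12.4 g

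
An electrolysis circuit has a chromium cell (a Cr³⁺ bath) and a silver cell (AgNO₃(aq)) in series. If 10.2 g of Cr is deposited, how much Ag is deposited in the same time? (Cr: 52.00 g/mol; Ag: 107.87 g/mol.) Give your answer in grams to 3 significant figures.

63.5 g

n(Cr) = 10.2 / 52.00 = 0.1962 mol
Cr³⁺ + 3e⁻ → Cr, so n(e⁻) = 3 × 0.1962 = 0.5886 mol
Since the cells are in series, n(e⁻) in the Ag cell is also 0.5886 mol.
Ag⁺ + e⁻ → Ag, so n(Ag) = 0.5886 mol
m(Ag) = 0.5886 × 107.87 = 63.5 g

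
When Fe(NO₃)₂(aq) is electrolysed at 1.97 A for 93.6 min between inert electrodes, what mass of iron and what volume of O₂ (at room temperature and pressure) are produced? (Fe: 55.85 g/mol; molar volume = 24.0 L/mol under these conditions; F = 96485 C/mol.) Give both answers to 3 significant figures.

3.20 g Fe; 0.688 L O₂

Q = 1.97 × 5616 = 11060 C; n(e⁻) = 11060 / 96485 = 0.1146 mol
Cathode: Fe²⁺ + 2e⁻ → Fe → n(Fe) = 0.1146/2 = 0.05730 mol → 3.20 g
Anode: 2H₂O → O₂ + 4H⁺ + 4e⁻ → n(O₂) = 0.1146/4 = 0.02865 mol → 0.688 L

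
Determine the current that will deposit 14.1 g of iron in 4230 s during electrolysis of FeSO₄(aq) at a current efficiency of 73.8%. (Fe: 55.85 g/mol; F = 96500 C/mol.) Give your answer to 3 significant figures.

n(Fe) = 14.1 / 55.85 = 0.2525 mol
Fe²⁺ + 2e⁻ → Fe, so n(e⁻) = 2 × 0.2525 = 0.5050 mol
Q = 0.5050 × 96500 / 0.738 = 66030 C
I = Q / t = 66030 / 4230 s = 15.6 A

15.6 A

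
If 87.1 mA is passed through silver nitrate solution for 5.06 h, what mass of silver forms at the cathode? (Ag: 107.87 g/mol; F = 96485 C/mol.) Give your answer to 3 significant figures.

1.77 g

Q = It = 0.0871 × 18216 = 1587 C
Moles of electrons = 1587 / 96485 = 0.01645 mol
Ag⁺ + e⁻ → Ag, so n(Ag) = 0.01645 mol
m = 0.01645 × 107.87 = 1.77 g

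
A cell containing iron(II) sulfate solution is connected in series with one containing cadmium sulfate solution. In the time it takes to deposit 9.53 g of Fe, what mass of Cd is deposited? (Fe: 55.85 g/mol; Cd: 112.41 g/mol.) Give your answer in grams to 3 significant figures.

19.2 g

n(Fe) = 9.53 / 55.85 = 0.1706 mol
Fe²⁺ + 2e⁻ → Fe, so n(e⁻) = 2 × 0.1706 = 0.3412 mol
Same current for the same time ⇒ same n(e⁻) = 0.3412 mol in both cells.
Cd²⁺ + 2e⁻ → Cd, so n(Cd) = 0.3412 / 2 = 0.1706 mol
m(Cd) = 0.1706 × 112.41 = 19.2 g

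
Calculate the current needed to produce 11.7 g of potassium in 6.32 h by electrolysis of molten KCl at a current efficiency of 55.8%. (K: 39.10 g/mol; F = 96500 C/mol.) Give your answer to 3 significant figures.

2.27 A

n(K) = 11.7 / 39.10 = 0.2992 mol
K⁺ + e⁻ → K, so n(e⁻) = 0.2992 mol
Q = 0.2992 × 96500 / 0.558 = 51740 C
I = Q / t = 51740 / 22752 s = 2.27 A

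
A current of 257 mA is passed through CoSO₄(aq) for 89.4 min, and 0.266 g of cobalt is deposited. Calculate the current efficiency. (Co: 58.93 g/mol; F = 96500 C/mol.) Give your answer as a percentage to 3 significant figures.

Q = 0.257 × 5364 = 1379 C
n(e⁻) = 1379 / 96500 = 0.01429 mol
Co²⁺ + 2e⁻ → Co, so theoretical n(Co) = 0.007145 mol → 0.4211 g
Efficiency = 0.266 / 0.4211 = 0.6317 = 63.2%

63.2%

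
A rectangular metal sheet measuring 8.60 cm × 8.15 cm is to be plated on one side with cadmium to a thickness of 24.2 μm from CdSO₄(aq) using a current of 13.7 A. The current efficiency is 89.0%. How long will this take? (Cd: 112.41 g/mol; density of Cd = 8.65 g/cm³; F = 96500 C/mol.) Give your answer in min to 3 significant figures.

3.44 min

Plated area = 8.60 × 8.15 = 70.09 cm²
Volume = 70.09 × 24.2×10⁻⁴ cm = 0.1696 cm³
m(Cd) = 0.1696 × 8.65 = 1.467 g
n(Cd) = 1.467 / 112.41 = 0.01305 mol; n(e⁻) = 2 × 0.01305 = 0.02610 mol
Q = 0.02610 × 96500 / 0.890 = 2830 C
t = 2830 / 13.7 = 206.6 s = 3.44 min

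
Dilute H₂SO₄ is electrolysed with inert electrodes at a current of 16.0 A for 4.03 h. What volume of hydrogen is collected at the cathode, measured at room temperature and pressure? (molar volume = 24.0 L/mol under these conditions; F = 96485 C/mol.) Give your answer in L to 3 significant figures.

28.9 L

Q = It = 16.0 × 14508 = 2.321×10^5 C
n(e⁻) = Q/F = 2.321×10^5/96485 = 2.406 mol
2H⁺ + 2e⁻ → H₂, so n(H₂) = 2.406 / 2 = 1.203 mol
V = 1.203 × 24.0 = 28.87 L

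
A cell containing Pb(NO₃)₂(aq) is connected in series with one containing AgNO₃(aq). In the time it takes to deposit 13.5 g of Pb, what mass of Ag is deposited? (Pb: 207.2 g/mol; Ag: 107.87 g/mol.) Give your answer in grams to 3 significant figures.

n(Pb) = 13.5 / 207.2 = 0.06515 mol
Pb²⁺ + 2e⁻ → Pb, so n(e⁻) = 2 × 0.06515 = 0.1303 mol
Same current for the same time ⇒ same n(e⁻) = 0.1303 mol in both cells.
Ag⁺ + e⁻ → Ag, so n(Ag) = 0.1303 mol
m(Ag) = 0.1303 × 107.87 = 14.1 g

14.1 g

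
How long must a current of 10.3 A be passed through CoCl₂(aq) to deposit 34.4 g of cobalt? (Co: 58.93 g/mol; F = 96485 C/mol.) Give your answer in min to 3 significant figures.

n(Co) = 34.4 / 58.93 = 0.5837 mol
Co²⁺ + 2e⁻ → Co, so n(e⁻) = 2 × 0.5837 = 1.167 mol
Q = 1.167 × 96485 = 1.126×10^5 C
t = Q / I = 1.126×10^5 / 10.3 = 10930 s = 182 min

182 min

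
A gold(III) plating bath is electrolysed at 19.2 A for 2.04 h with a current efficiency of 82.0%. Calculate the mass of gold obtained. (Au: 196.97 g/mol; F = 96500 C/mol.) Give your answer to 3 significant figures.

Q = 19.2 × 7344 = 1.410×10^5 C
n(e⁻) = 1.410×10^5 / 96500 = 1.461 mol
Au³⁺ + 3e⁻ → Au, so theoretical m(Au) = 0.4870 × 196.97 = 95.92 g
Actual mass = 82.0% × 95.92 = 78.7 g

78.7 g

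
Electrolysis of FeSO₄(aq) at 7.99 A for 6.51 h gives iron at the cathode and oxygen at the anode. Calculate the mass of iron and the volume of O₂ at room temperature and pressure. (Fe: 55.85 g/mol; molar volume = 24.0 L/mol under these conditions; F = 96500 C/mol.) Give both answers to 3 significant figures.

54.2 g Fe; 11.6 L O₂

Q = 7.99 × 23436 = 1.873×10^5 C; n(e⁻) = 1.873×10^5 / 96500 = 1.941 mol
Cathode: Fe²⁺ + 2e⁻ → Fe → n(Fe) = 1.941/2 = 0.9705 mol → 54.2 g
Anode: 2H₂O → O₂ + 4H⁺ + 4e⁻ → n(O₂) = 1.941/4 = 0.4853 mol → 11.6 L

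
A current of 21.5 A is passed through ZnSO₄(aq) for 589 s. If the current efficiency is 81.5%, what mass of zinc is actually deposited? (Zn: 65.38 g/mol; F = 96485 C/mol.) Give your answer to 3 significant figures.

3.50 g

Q = 21.5 × 589 = 12660 C
n(e⁻) = 12660 / 96485 = 0.1312 mol
Zn²⁺ + 2e⁻ → Zn, so theoretical m(Zn) = 0.06560 × 65.38 = 4.289 g
Actual mass = 81.5% × 4.289 = 3.50 g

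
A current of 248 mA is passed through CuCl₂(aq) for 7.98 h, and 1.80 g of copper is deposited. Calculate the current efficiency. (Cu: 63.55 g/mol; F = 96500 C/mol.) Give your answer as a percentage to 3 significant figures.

Q = 0.248 × 28728 = 7125 C
n(e⁻) = 7125 / 96500 = 0.07383 mol
Cu²⁺ + 2e⁻ → Cu, so theoretical n(Cu) = 0.03692 mol → 2.346 g
Efficiency = 1.80 / 2.346 = 0.7673 = 76.7%

76.7%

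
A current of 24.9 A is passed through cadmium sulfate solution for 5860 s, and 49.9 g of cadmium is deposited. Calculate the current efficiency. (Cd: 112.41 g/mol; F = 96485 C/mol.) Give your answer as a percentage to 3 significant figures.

58.7%

Q = 24.9 × 5860 = 1.459×10^5 C
n(e⁻) = 1.459×10^5 / 96485 = 1.512 mol
Cd²⁺ + 2e⁻ → Cd, so theoretical n(Cd) = 0.7560 mol → 84.98 g
Efficiency = 49.9 / 84.98 = 0.5872 = 58.7%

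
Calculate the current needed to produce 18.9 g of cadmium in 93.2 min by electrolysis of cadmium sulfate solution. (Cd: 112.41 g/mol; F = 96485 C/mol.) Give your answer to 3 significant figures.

5.80 A

n(Cd) = 18.9 / 112.41 = 0.1681 mol
Cd²⁺ + 2e⁻ → Cd, so n(e⁻) = 2 × 0.1681 = 0.3362 mol
Q = 0.3362 × 96485 = 32440 C
I = Q / t = 32440 / 5592 s = 5.80 A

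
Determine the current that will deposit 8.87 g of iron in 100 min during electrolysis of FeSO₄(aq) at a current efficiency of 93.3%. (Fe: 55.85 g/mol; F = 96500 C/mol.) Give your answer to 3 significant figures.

5.48 A

n(Fe) = 8.87 / 55.85 = 0.1588 mol
Fe²⁺ + 2e⁻ → Fe, so n(e⁻) = 2 × 0.1588 = 0.3176 mol
Q = 0.3176 × 96500 / 0.933 = 32850 C
I = Q / t = 32850 / 6000 s = 5.48 A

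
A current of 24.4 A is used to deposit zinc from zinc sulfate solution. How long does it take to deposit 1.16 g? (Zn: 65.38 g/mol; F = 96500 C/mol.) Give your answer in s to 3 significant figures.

n(Zn) = 1.16 / 65.38 = 0.01774 mol
Zn²⁺ + 2e⁻ → Zn, so n(e⁻) = 2 × 0.01774 = 0.03548 mol
Q = 0.03548 × 96500 = 3424 C
t = Q / I = 3424 / 24.4 = 140.3 s

140 s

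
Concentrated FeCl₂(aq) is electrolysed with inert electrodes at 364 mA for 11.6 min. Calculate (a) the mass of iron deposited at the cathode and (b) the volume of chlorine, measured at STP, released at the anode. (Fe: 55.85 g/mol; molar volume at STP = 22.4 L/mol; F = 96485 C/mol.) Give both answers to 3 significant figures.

Q = 0.364 × 696 = 253.3 C; n(e⁻) = 253.3 / 96485 = 0.002625 mol
Cathode: Fe²⁺ + 2e⁻ → Fe → n(Fe) = 0.002625/2 = 0.001313 mol → 0.0733 g
Anode: 2Cl⁻ → Cl₂ + 2e⁻ → n(Cl₂) = 0.002625/2 = 0.001313 mol → 0.0294 L

0.0733 g Fe; 0.0294 L Cl₂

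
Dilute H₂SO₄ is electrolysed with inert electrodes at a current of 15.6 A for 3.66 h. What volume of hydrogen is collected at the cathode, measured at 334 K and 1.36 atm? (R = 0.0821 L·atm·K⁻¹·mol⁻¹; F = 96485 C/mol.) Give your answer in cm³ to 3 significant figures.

21500 cm³

Q = It = 15.6 × 13176 = 2.055×10^5 C
n(e⁻) = Q/F = 2.055×10^5/96485 = 2.130 mol
2H⁺ + 2e⁻ → H₂, so n(H₂) = 2.130 / 2 = 1.065 mol
V = nRT/P = 1.065 × 0.0821 × 334 / 1.36 = 21.47 L
= 21500 cm³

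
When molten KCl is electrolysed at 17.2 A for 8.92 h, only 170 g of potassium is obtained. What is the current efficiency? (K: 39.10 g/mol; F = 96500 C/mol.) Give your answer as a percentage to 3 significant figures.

Q = 17.2 × 32112 = 5.523×10^5 C
n(e⁻) = 5.523×10^5 / 96500 = 5.723 mol
K⁺ + e⁻ → K, so theoretical n(K) = 5.723 mol → 223.8 g
Efficiency = 170 / 223.8 = 0.7596 = 76.0%

76.0%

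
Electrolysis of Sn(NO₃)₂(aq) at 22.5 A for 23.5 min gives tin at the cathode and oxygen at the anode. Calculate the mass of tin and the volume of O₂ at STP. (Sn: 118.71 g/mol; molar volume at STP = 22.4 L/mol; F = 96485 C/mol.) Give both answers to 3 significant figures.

Q = 22.5 × 1410 = 31730 C; n(e⁻) = 31730 / 96485 = 0.3289 mol
Cathode: Sn²⁺ + 2e⁻ → Sn → n(Sn) = 0.3289/2 = 0.1645 mol → 19.5 g
Anode: 2H₂O → O₂ + 4H⁺ + 4e⁻ → n(O₂) = 0.3289/4 = 0.08223 mol → 1.84 L

19.5 g Sn; 1.84 L O₂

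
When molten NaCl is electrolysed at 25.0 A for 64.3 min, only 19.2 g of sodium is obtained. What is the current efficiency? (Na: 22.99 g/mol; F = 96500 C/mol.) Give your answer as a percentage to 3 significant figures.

Q = 25.0 × 3858 = 96450 C
n(e⁻) = 96450 / 96500 = 0.9995 mol
Na⁺ + e⁻ → Na, so theoretical n(Na) = 0.9995 mol → 22.98 g
Efficiency = 19.2 / 22.98 = 0.8355 = 83.6%

83.6%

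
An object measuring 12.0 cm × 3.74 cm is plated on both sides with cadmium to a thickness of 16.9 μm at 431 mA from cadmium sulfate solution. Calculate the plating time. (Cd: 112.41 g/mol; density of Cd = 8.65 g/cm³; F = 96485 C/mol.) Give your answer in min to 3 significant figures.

87.1 min

Plated area = 2 × 12.0 × 3.74 = 89.76 cm²
Volume = 89.76 × 16.9×10⁻⁴ cm = 0.1517 cm³
m(Cd) = 0.1517 × 8.65 = 1.312 g
n(Cd) = 1.312 / 112.41 = 0.01167 mol; n(e⁻) = 2 × 0.01167 = 0.02334 mol
Q = 0.02334 × 96485 = 2252 C
t = 2252 / 0.431 = 5225 s = 87.1 min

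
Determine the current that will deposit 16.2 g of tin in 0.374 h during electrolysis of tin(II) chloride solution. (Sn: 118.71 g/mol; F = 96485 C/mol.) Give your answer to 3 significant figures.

n(Sn) = 16.2 / 118.71 = 0.1365 mol
Sn²⁺ + 2e⁻ → Sn, so n(e⁻) = 2 × 0.1365 = 0.2730 mol
Q = 0.2730 × 96485 = 26340 C
I = Q / t = 26340 / 1346.4 s = 19.6 A

19.6 A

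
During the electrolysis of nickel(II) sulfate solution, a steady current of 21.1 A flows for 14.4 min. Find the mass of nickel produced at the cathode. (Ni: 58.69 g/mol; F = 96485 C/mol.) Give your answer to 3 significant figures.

5.54 g

Q = 21.1 A × 864 s = 18230 C
n(e⁻) = 18230 / 96485 = 0.1889 mol
Ni²⁺ + 2e⁻ → Ni, so n(Ni) = 0.1889 / 2 = 0.09445 mol
m = 0.09445 × 58.69 = 5.54 g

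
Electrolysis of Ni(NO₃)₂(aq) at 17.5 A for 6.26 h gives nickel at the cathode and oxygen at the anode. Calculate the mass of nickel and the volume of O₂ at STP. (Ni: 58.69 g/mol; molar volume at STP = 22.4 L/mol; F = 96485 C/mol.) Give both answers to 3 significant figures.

Q = 17.5 × 22536 = 3.944×10^5 C; n(e⁻) = 3.944×10^5 / 96485 = 4.088 mol
Cathode: Ni²⁺ + 2e⁻ → Ni → n(Ni) = 4.088/2 = 2.044 mol → 120 g
Anode: 2H₂O → O₂ + 4H⁺ + 4e⁻ → n(O₂) = 4.088/4 = 1.022 mol → 22.9 L

120 g Ni; 22.9 L O₂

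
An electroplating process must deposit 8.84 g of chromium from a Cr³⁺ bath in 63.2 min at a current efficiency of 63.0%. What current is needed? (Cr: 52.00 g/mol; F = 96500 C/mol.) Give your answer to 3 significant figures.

20.6 A

n(Cr) = 8.84 / 52.00 = 0.1700 mol
Cr³⁺ + 3e⁻ → Cr, so n(e⁻) = 3 × 0.1700 = 0.5100 mol
Q = 0.5100 × 96500 / 0.630 = 78120 C
I = Q / t = 78120 / 3792 s = 20.6 A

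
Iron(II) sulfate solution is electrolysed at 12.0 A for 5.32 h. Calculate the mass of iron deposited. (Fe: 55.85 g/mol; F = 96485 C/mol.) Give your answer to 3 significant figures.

66.5 g

Charge passed = 12.0 × 19152 = 2.298×10^5 C
n(e⁻) = Q/F = 2.298×10^5/96485 = 2.382 mol
Fe²⁺ + 2e⁻ → Fe, so n(Fe) = 2.382 / 2 = 1.191 mol
m = 1.191 × 55.85 = 66.5 g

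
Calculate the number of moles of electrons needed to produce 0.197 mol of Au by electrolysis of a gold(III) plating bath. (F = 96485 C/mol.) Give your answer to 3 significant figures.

Au³⁺ + 3e⁻ → Au, so n(e⁻) = 3 × 0.197 = 0.5910 mol

0.591 mol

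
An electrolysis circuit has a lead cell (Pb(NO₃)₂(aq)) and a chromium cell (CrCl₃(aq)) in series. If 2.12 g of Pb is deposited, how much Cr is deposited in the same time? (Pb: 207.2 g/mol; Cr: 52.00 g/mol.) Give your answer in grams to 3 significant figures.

0.355 g

n(Pb) = 2.12 / 207.2 = 0.01023 mol
Pb²⁺ + 2e⁻ → Pb, so n(e⁻) = 2 × 0.01023 = 0.02046 mol
Same current for the same time ⇒ same n(e⁻) = 0.02046 mol in both cells.
Cr³⁺ + 3e⁻ → Cr, so n(Cr) = 0.02046 / 3 = 0.006820 mol
m(Cr) = 0.006820 × 52.00 = 0.355 g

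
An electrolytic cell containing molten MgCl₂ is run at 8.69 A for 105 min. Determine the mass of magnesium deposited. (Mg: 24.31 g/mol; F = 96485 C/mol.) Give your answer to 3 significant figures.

6.90 g

Charge passed = 8.69 × 6300 = 54750 C
Moles of electrons = 54750 / 96485 = 0.5674 mol
Mg²⁺ + 2e⁻ → Mg, so n(Mg) = 0.5674 / 2 = 0.2837 mol
m = 0.2837 × 24.31 = 6.90 g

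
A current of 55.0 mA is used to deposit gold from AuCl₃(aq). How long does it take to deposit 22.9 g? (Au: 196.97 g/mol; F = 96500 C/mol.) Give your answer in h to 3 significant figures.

170 h

n(Au) = 22.9 / 196.97 = 0.1163 mol
Au³⁺ + 3e⁻ → Au, so n(e⁻) = 3 × 0.1163 = 0.3489 mol
Q = 0.3489 × 96500 = 33670 C
t = Q / I = 33670 / 0.0550 = 6.122×10^5 s = 170 h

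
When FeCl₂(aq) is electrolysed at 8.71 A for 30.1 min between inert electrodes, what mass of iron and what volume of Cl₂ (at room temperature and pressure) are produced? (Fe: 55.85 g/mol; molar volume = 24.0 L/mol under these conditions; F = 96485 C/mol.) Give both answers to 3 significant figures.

4.55 g Fe; 1.96 L Cl₂

Q = 8.71 × 1806 = 15730 C; n(e⁻) = 15730 / 96485 = 0.1630 mol
Cathode: Fe²⁺ + 2e⁻ → Fe → n(Fe) = 0.1630/2 = 0.08150 mol → 4.55 g
Anode: 2Cl⁻ → Cl₂ + 2e⁻ → n(Cl₂) = 0.1630/2 = 0.08150 mol → 1.96 L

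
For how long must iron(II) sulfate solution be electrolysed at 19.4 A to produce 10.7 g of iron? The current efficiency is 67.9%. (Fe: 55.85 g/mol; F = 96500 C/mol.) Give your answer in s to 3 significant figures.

2810 s

n(Fe) = 10.7 / 55.85 = 0.1916 mol
Fe²⁺ + 2e⁻ → Fe, so n(e⁻) = 2 × 0.1916 = 0.3832 mol
Q = 0.3832 × 96500 / 0.679 = 54460 C
t = Q / I = 54460 / 19.4 = 2807 s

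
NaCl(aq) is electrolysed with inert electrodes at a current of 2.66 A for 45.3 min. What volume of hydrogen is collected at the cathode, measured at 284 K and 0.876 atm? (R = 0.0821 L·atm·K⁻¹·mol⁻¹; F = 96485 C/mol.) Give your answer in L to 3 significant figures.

0.997 L

Charge passed = 2.66 × 2718 = 7230 C
n(e⁻) = 7230 / 96485 = 0.07493 mol
2H⁺ + 2e⁻ → H₂, so n(H₂) = 0.07493 / 2 = 0.03747 mol
V = nRT/P = 0.03747 × 0.0821 × 284 / 0.876 = 0.9973 L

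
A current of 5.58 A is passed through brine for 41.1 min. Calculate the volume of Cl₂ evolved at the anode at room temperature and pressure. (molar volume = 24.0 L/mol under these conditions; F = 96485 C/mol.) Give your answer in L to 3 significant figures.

Q = 5.58 A × 2466 s = 13760 C
n(e⁻) = 13760 / 96485 = 0.1426 mol
2Cl⁻ → Cl₂ + 2e⁻, so n(Cl₂) = 0.1426 / 2 = 0.07130 mol
V = 0.07130 × 24.0 = 1.711 L

1.71 L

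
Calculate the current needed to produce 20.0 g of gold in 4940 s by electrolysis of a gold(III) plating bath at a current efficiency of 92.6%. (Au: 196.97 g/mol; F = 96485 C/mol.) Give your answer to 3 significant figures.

n(Au) = 20.0 / 196.97 = 0.1015 mol
Au³⁺ + 3e⁻ → Au, so n(e⁻) = 3 × 0.1015 = 0.3045 mol
Q = 0.3045 × 96485 / 0.926 = 31730 C
I = Q / t = 31730 / 4940 s = 6.42 A

6.42 A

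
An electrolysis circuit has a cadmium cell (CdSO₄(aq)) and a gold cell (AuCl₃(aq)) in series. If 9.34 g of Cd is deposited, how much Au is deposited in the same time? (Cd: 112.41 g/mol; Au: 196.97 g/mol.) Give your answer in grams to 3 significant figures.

10.9 g

n(Cd) = 9.34 / 112.41 = 0.08309 mol
Cd²⁺ + 2e⁻ → Cd, so n(e⁻) = 2 × 0.08309 = 0.1662 mol
Same current for the same time ⇒ same n(e⁻) = 0.1662 mol in both cells.
Au³⁺ + 3e⁻ → Au, so n(Au) = 0.1662 / 3 = 0.05540 mol
m(Au) = 0.05540 × 196.97 = 10.9 g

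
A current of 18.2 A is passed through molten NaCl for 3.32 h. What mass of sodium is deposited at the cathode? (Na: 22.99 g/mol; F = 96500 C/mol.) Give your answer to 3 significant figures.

51.8 g

Q = It = 18.2 × 11952 = 2.175×10^5 C
Moles of electrons = 2.175×10^5 / 96500 = 2.254 mol
Na⁺ + e⁻ → Na, so n(Na) = 2.254 mol
m = 2.254 × 22.99 = 51.8 g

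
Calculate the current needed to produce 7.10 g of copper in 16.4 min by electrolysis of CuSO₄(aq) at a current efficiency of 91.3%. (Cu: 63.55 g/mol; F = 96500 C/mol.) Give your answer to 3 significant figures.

24.0 A

n(Cu) = 7.10 / 63.55 = 0.1117 mol
Cu²⁺ + 2e⁻ → Cu, so n(e⁻) = 2 × 0.1117 = 0.2234 mol
Q = 0.2234 × 96500 / 0.913 = 23610 C
I = Q / t = 23610 / 984 s = 24.0 A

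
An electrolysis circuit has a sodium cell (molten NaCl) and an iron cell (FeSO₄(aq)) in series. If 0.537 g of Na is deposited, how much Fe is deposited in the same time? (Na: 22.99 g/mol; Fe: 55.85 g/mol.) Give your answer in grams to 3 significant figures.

n(Na) = 0.537 / 22.99 = 0.02336 mol
Na⁺ + e⁻ → Na, so n(e⁻) = 0.02336 mol
Since the cells are in series, n(e⁻) in the Fe cell is also 0.02336 mol.
Fe²⁺ + 2e⁻ → Fe, so n(Fe) = 0.02336 / 2 = 0.01168 mol
m(Fe) = 0.01168 × 55.85 = 0.652 g

0.652 g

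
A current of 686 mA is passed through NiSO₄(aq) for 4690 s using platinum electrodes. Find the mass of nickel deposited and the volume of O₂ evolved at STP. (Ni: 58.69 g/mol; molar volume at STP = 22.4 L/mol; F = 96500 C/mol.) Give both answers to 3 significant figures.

Q = 0.686 × 4690 = 3217 C; n(e⁻) = 3217 / 96500 = 0.03334 mol
Cathode: Ni²⁺ + 2e⁻ → Ni → n(Ni) = 0.03334/2 = 0.01667 mol → 0.978 g
Anode: 2H₂O → O₂ + 4H⁺ + 4e⁻ → n(O₂) = 0.03334/4 = 0.008335 mol → 0.187 L

0.978 g Ni; 0.187 L O₂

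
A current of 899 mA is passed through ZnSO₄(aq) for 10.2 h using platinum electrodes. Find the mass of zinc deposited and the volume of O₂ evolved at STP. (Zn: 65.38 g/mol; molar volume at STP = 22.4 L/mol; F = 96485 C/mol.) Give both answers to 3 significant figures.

Q = 0.899 × 36720 = 33010 C; n(e⁻) = 33010 / 96485 = 0.3421 mol
Cathode: Zn²⁺ + 2e⁻ → Zn → n(Zn) = 0.3421/2 = 0.1711 mol → 11.2 g
Anode: 2H₂O → O₂ + 4H⁺ + 4e⁻ → n(O₂) = 0.3421/4 = 0.08553 mol → 1.92 L

11.2 g Zn; 1.92 L O₂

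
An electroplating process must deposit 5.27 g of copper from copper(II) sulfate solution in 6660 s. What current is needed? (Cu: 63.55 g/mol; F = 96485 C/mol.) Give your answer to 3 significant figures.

n(Cu) = 5.27 / 63.55 = 0.08293 mol
Cu²⁺ + 2e⁻ → Cu, so n(e⁻) = 2 × 0.08293 = 0.1659 mol
Q = 0.1659 × 96485 = 16010 C
I = Q / t = 16010 / 6660 s = 2.40 A

2.40 A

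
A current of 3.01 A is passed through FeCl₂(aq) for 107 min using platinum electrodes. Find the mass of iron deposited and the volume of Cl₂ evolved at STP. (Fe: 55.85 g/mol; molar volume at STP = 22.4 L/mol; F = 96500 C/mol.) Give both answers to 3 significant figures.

Q = 3.01 × 6420 = 19320 C; n(e⁻) = 19320 / 96500 = 0.2002 mol
Cathode: Fe²⁺ + 2e⁻ → Fe → n(Fe) = 0.2002/2 = 0.1001 mol → 5.59 g
Anode: 2Cl⁻ → Cl₂ + 2e⁻ → n(Cl₂) = 0.2002/2 = 0.1001 mol → 2.24 L

5.59 g Fe; 2.24 L Cl₂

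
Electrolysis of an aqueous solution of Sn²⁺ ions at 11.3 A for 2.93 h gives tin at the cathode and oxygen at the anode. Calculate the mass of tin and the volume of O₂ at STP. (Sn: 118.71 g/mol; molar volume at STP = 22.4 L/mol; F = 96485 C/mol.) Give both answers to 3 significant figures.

Q = 11.3 × 10548 = 1.192×10^5 C; n(e⁻) = 1.192×10^5 / 96485 = 1.235 mol
Cathode: Sn²⁺ + 2e⁻ → Sn → n(Sn) = 1.235/2 = 0.6175 mol → 73.3 g
Anode: 2H₂O → O₂ + 4H⁺ + 4e⁻ → n(O₂) = 1.235/4 = 0.3088 mol → 6.92 L

73.3 g Sn; 6.92 L O₂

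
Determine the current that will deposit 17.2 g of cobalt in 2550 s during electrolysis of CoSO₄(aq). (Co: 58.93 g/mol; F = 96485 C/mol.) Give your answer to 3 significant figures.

22.1 A

n(Co) = 17.2 / 58.93 = 0.2919 mol
Co²⁺ + 2e⁻ → Co, so n(e⁻) = 2 × 0.2919 = 0.5838 mol
Q = 0.5838 × 96485 = 56330 C
I = Q / t = 56330 / 2550 s = 22.1 A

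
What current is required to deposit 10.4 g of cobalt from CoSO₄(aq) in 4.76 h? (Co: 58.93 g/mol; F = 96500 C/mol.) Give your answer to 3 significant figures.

n(Co) = 10.4 / 58.93 = 0.1765 mol
Co²⁺ + 2e⁻ → Co, so n(e⁻) = 2 × 0.1765 = 0.3530 mol
Q = 0.3530 × 96500 = 34060 C
I = Q / t = 34060 / 17136 s = 1.99 A

1.99 A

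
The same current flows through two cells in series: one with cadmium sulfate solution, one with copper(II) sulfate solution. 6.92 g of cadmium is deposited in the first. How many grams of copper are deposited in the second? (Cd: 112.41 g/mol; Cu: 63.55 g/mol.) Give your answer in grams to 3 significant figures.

3.91 g

n(Cd) = 6.92 / 112.41 = 0.06156 mol
Cd²⁺ + 2e⁻ → Cd, so n(e⁻) = 2 × 0.06156 = 0.1231 mol
In series, the same 0.1231 mol of electrons flows through the second cell.
Cu²⁺ + 2e⁻ → Cu, so n(Cu) = 0.1231 / 2 = 0.06155 mol
m(Cu) = 0.06155 × 63.55 = 3.91 g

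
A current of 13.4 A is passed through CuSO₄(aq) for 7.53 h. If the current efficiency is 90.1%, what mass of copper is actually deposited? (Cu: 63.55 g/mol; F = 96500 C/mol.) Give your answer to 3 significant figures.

108 g

Q = 13.4 × 27108 = 3.632×10^5 C
n(e⁻) = 3.632×10^5 / 96500 = 3.764 mol
Cu²⁺ + 2e⁻ → Cu, so theoretical m(Cu) = 1.882 × 63.55 = 119.6 g
Actual mass = 90.1% × 119.6 = 108 g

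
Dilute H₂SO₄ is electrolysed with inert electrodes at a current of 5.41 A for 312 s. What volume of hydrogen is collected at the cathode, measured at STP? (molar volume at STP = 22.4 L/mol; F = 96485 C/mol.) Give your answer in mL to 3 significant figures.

Q = 5.41 A × 312 s = 1688 C
Moles of electrons = 1688 / 96485 = 0.01749 mol
2H⁺ + 2e⁻ → H₂, so n(H₂) = 0.01749 / 2 = 0.008745 mol
V = 0.008745 × 22.4 = 0.1959 L
= 196 mL

196 mL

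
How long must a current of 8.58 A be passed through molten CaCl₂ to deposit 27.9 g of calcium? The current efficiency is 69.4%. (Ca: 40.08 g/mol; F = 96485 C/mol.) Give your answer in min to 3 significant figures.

n(Ca) = 27.9 / 40.08 = 0.6961 mol
Ca²⁺ + 2e⁻ → Ca, so n(e⁻) = 2 × 0.6961 = 1.392 mol
Q = 1.392 × 96485 / 0.694 = 1.935×10^5 C
t = Q / I = 1.935×10^5 / 8.58 = 22550 s = 376 min

376 min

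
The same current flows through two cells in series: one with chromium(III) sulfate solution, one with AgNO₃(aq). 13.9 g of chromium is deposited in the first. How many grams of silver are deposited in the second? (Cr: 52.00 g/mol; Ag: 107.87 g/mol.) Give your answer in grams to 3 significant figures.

n(Cr) = 13.9 / 52.00 = 0.2673 mol
Cr³⁺ + 3e⁻ → Cr, so n(e⁻) = 3 × 0.2673 = 0.8019 mol
In series, the same 0.8019 mol of electrons flows through the second cell.
Ag⁺ + e⁻ → Ag, so n(Ag) = 0.8019 mol
m(Ag) = 0.8019 × 107.87 = 86.5 g

86.5 g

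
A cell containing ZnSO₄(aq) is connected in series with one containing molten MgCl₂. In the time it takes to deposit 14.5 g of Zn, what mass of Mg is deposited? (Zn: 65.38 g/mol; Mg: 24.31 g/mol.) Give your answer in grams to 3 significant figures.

n(Zn) = 14.5 / 65.38 = 0.2218 mol
Zn²⁺ + 2e⁻ → Zn, so n(e⁻) = 2 × 0.2218 = 0.4436 mol
In series, the same 0.4436 mol of electrons flows through the second cell.
Mg²⁺ + 2e⁻ → Mg, so n(Mg) = 0.4436 / 2 = 0.2218 mol
m(Mg) = 0.2218 × 24.31 = 5.39 g

5.39 g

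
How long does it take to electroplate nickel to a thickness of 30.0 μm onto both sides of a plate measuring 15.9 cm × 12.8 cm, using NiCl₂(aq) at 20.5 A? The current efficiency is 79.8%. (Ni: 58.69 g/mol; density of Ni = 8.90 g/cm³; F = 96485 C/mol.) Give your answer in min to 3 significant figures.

Plated area = 2 × 15.9 × 12.8 = 407.0 cm²
Volume = 407.0 × 30.0×10⁻⁴ cm = 1.221 cm³
m(Ni) = 1.221 × 8.90 = 10.87 g
n(Ni) = 10.87 / 58.69 = 0.1852 mol; n(e⁻) = 2 × 0.1852 = 0.3704 mol
Q = 0.3704 × 96485 / 0.798 = 44780 C
t = 44780 / 20.5 = 2184 s = 36.4 min

36.4 min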